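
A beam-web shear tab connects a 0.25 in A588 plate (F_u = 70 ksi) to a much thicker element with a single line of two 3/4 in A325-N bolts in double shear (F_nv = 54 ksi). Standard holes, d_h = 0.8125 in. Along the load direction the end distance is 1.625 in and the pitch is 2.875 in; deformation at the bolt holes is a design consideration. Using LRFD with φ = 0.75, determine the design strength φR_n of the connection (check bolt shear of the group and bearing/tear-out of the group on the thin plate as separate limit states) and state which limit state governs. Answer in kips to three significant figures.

42.8 kips (bearing governs)

Bolt shear: A_b = π·0.75²/4 = 0.4418 in²; R_n = 54 × 0.4418 × 2 × 2 = 95.43 kips → 0.75 × 95.43 = 71.6 kips.
Bearing (1.2 l_c t F_u ≤ 2.4 d t F_u): upper limit = 2.4·0.75·0.25·70 = 31.5 kips.
  Edge l_c = 1.625 − 0.8125/2 = 1.219 → r_n = 25.59 kips; interior l_c = 2.875 − 0.8125 = 2.062 → r_n = 31.5 kips.
  R_n,bearing = 1·25.59 + 1·31.5 = 57.09 kips → 0.75 × 57.09 = 42.8 kips.
Bearing governs: 42.8 kips.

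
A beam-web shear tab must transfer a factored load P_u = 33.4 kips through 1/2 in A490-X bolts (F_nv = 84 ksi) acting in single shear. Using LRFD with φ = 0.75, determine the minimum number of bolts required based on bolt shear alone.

A_b = π·0.5²/4 = 0.1963 in².
Per-bolt design strength φR_n = 0.75 × 84 × 0.1963 × 1 = 12.37 kips.
n ≥ 33.4 / 12.37 = 2.7 → use 3 bolts.

3 bolts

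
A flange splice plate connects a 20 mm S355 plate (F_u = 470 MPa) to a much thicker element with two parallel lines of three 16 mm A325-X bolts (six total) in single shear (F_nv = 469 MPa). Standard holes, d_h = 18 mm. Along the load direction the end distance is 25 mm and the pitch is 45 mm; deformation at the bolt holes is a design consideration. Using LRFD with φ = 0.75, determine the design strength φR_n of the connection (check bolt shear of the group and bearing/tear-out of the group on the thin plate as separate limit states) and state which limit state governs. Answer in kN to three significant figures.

Bolt shear: A_b = π·16²/4 = 201.1 mm²; R_n = 469 × 201.1 × 6 × 1 / 1000 = 565.8 kN → 0.75 × 565.8 = 424 kN.
Bearing (1.2 l_c t F_u ≤ 2.4 d t F_u): upper limit = 2.4·16·20·470 / 1000 = 361 kN.
  Edge l_c = 25 − 18/2 = 16 → r_n = 180.5 kN; interior l_c = 45 − 18 = 27 → r_n = 304.6 kN.
  R_n,bearing = 2·180.5 + 4·304.6 = 1579 kN → 0.75 × 1579 = 1180 kN.
Bolt shear governs: 424 kN.

424 kN (bolt shear governs)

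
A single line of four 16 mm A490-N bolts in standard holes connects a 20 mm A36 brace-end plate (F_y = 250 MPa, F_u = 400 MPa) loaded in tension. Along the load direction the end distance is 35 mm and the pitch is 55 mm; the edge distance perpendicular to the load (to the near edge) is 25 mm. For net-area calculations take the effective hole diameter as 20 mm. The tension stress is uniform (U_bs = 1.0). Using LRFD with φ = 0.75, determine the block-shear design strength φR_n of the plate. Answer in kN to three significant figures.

Shear plane L_v = 35 + 3·55 = 200 mm; A_gv = 200 × 20 = 4000 mm².
A_nv = (200 − 3.5·20) × 20 = 2600 mm².
A_nt = (25 − 0.5·20) × 20 = 300 mm².
0.6 F_u A_nv = 624 kN; 0.6 F_y A_gv = 600 kN → shear yielding governs the shear term.
R_n = 600 + 1.0 × 400 × 300 / 1000 = 720 kN.
Design strength φR_n = 0.75 × 720 = 540 kN.

540 kN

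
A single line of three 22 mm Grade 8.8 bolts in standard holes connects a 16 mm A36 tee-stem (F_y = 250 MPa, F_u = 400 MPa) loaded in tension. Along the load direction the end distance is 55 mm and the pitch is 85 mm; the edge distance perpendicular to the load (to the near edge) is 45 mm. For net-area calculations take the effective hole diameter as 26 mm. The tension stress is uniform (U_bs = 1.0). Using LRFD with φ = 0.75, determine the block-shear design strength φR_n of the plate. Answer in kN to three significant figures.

559 kN

Shear plane L_v = 55 + 2·85 = 225 mm; A_gv = 225 × 16 = 3600 mm².
A_nv = (225 − 2.5·26) × 16 = 2560 mm².
A_nt = (45 − 0.5·26) × 16 = 512 mm².
0.6 F_u A_nv = 614.4 kN; 0.6 F_y A_gv = 540 kN → shear yielding governs the shear term.
R_n = 540 + 1.0 × 400 × 512 / 1000 = 744.8 kN.
Design strength φR_n = 0.75 × 744.8 = 559 kN.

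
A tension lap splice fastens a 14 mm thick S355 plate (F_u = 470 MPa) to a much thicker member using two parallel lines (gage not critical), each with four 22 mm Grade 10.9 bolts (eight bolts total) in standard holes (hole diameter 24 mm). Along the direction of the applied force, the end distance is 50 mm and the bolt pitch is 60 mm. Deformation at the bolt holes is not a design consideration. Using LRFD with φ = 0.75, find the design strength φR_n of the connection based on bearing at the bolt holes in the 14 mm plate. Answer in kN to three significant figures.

2160 kN

Per bolt r_n = 1.5 l_c t F_u ≤ 3.0 d t F_u; upper limit = 3.0 × 22 × 14 × 470 / 1000 = 434.3 kN.
Edge bolt: l_c = 50 − 24/2 = 38 mm → 1.5 × 38 × 14 × 470 / 1000 = 375.1 → r_n = 375.1 kN.
Interior bolts: l_c = 60 − 24 = 36 mm → 1.5 × 36 × 14 × 470 / 1000 = 355.3 → r_n = 355.3 kN.
R_n = 2 × 375.1 + 6 × 355.3 = 2882 kN.
Design strength φR_n = 0.75 × 2882 = 2160 kN.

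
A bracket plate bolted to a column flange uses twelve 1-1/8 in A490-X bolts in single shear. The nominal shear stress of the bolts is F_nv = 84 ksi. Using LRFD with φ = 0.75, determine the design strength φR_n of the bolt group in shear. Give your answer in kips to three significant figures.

751 kips

A_b = π × 1.125² / 4 = 0.994 in².
R_n = F_nv · A_b · n · n_s = 84 × 0.994 × 12 × 1 = 1002 kips.
Design strength φR_n = 0.75 × 1002 = 751 kips.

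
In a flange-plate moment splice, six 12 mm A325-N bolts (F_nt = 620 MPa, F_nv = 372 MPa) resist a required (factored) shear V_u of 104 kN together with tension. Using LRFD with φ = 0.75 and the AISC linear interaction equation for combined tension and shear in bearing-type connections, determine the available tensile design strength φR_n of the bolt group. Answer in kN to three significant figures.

A_b = π·12²/4 = 113.1 mm²; f_rv = 104 × 1000 / (6 × 113.1) = 153.3 MPa.
F'_nt = 1.3 F_nt − (F_nt / φF_nv) f_rv = 1.3·620 − (620/(0.75·372))·153.3 = 465.4 MPa, capped at F_nt → F'_nt = 465.4 MPa.
R_n = F'_nt · A_b · n = 465.4 × 113.1 × 6 / 1000 = 315.8 kN.
Design strength φR_n = 0.75 × 315.8 = 237 kN.

237 kN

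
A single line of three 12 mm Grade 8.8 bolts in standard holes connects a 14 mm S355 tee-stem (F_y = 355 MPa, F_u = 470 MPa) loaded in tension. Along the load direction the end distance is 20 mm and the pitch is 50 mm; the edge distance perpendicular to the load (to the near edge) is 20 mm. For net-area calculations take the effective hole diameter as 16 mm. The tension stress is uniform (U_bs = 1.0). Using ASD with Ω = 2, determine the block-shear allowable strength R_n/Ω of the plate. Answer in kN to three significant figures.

Shear plane L_v = 20 + 2·50 = 120 mm; A_gv = 120 × 14 = 1680 mm².
A_nv = (120 − 2.5·16) × 14 = 1120 mm².
A_nt = (20 − 0.5·16) × 14 = 168 mm².
0.6 F_u A_nv = 315.8 kN; 0.6 F_y A_gv = 357.8 kN → shear rupture governs the shear term.
R_n = 315.8 + 1.0 × 470 × 168 / 1000 = 394.8 kN.
Allowable strength R_n/Ω = 394.8 / 2 = 197 kN.

197 kN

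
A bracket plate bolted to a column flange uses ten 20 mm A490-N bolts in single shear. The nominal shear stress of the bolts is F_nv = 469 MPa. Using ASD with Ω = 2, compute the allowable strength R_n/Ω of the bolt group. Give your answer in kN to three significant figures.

A_b = π × 20² / 4 = 314.2 mm².
R_n = F_nv · A_b · n · n_s = 469 × 314.2 × 10 × 1 / 1000 = 1473 kN.
Allowable strength R_n/Ω = 1473 / 2 = 737 kN.

737 kN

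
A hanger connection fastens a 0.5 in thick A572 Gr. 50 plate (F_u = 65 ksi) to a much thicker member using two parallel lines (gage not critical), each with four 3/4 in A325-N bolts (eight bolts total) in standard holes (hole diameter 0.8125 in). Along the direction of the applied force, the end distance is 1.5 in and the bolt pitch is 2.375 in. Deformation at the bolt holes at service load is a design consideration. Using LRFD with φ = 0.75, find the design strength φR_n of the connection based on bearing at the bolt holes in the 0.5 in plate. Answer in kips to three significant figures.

327 kips

Per bolt r_n = 1.2 l_c t F_u ≤ 2.4 d t F_u; upper limit = 2.4 × 0.75 × 0.5 × 65 = 58.5 kips.
Edge bolt: l_c = 1.5 − 0.8125/2 = 1.094 in → 1.2 × 1.094 × 0.5 × 65 = 42.66 → r_n = 42.66 kips.
Interior bolts: l_c = 2.375 − 0.8125 = 1.562 in → 1.2 × 1.562 × 0.5 × 65 = 60.94 → r_n = 58.5 kips.
R_n = 2 × 42.66 + 6 × 58.5 = 436.3 kips.
Design strength φR_n = 0.75 × 436.3 = 327 kips.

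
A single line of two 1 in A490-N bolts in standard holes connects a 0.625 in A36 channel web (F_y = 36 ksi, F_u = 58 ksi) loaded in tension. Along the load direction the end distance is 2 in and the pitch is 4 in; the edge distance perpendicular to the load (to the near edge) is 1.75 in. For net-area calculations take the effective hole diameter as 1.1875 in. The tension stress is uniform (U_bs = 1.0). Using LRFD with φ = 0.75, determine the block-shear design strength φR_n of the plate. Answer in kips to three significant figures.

Shear plane L_v = 2 + 1·4 = 6 in; A_gv = 6 × 0.625 = 3.75 in².
A_nv = (6 − 1.5·1.1875) × 0.625 = 2.637 in².
A_nt = (1.75 − 0.5·1.1875) × 0.625 = 0.7227 in².
0.6 F_u A_nv = 91.76 kips; 0.6 F_y A_gv = 81 kips → shear yielding governs the shear term.
R_n = 81 + 1.0 × 58 × 0.7227 = 122.9 kips.
Design strength φR_n = 0.75 × 122.9 = 92.2 kips.

92.2 kips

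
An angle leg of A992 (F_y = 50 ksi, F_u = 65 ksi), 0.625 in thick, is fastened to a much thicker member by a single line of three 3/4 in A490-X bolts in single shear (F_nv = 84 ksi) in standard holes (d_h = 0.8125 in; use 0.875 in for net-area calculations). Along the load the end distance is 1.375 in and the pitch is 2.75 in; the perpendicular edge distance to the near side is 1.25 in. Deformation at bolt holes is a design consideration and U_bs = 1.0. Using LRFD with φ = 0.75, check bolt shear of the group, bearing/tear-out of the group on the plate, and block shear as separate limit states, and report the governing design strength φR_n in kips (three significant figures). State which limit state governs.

83.5 kips (bolt shear governs)

Bolt shear: A_b = π·0.75²/4 = 0.4418 in²; R_n = 84 × 0.4418 × 3 × 1 = 111.3 kips → 0.75 × 111.3 = 83.5 kips.
Bearing: edge l_c = 0.9688, r_n = 47.23 kips; interior l_c = 1.938, r_n = 73.12 kips; R_n = 47.23 + 2·73.12 = 193.5 kips → 145 kips.
Block shear: A_gv = 4.297, A_nv = 2.93, A_nt = 0.5078 in²; R_n = min(0.6F_uA_nv, 0.6F_yA_gv) + U_bs·F_u·A_nt = 147.3 kips → 110 kips.
Bolt shear governs: 83.5 kips.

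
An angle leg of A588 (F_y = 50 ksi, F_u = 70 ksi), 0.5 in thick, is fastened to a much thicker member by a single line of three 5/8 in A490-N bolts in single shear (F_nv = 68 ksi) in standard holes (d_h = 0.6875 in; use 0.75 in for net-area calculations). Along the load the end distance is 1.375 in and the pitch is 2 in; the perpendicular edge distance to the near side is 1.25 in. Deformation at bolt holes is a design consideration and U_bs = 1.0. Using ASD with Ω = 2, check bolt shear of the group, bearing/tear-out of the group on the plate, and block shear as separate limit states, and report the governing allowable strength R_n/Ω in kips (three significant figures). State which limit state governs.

31.3 kips (bolt shear governs)

Bolt shear: A_b = π·0.625²/4 = 0.3068 in²; R_n = 68 × 0.3068 × 3 × 1 = 62.59 kips → 62.59 / 2 = 31.3 kips.
Bearing: edge l_c = 1.031, r_n = 43.31 kips; interior l_c = 1.312, r_n = 52.5 kips; R_n = 43.31 + 2·52.5 = 148.3 kips → 74.2 kips.
Block shear: A_gv = 2.688, A_nv = 1.75, A_nt = 0.4375 in²; R_n = min(0.6F_uA_nv, 0.6F_yA_gv) + U_bs·F_u·A_nt = 104.1 kips → 52.1 kips.
Bolt shear governs: 31.3 kips.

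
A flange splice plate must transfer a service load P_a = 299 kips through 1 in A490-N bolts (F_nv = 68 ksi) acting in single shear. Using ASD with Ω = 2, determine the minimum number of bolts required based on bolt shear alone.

12 bolts

A_b = π·1²/4 = 0.7854 in².
Per-bolt allowable strength R_n/Ω = 68 × 0.7854 × 1 / 2 = 26.7 kips.
n ≥ 299 / 26.7 = 11.2 → use 12 bolts.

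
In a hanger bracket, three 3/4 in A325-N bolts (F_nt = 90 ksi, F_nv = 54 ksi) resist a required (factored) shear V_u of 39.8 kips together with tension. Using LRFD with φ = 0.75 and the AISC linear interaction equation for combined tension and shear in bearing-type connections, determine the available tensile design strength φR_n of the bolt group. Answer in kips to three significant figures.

50 kips

A_b = π·0.75²/4 = 0.4418 in²; f_rv = 39.8 / (3 × 0.4418) = 30.03 ksi.
F'_nt = 1.3 F_nt − (F_nt / φF_nv) f_rv = 1.3·90 − (90/(0.75·54))·30.03 = 50.27 ksi, capped at F_nt → F'_nt = 50.27 ksi.
R_n = F'_nt · A_b · n = 50.27 × 0.4418 × 3 = 66.62 kips.
Design strength φR_n = 0.75 × 66.62 = 50 kips.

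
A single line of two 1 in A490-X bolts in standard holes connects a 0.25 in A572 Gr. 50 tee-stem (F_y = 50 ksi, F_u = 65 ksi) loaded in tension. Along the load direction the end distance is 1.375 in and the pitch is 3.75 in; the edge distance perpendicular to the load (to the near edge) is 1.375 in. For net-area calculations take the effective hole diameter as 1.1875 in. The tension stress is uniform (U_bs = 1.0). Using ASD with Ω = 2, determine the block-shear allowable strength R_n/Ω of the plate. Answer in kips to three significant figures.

22.6 kips

Shear plane L_v = 1.375 + 1·3.75 = 5.125 in; A_gv = 5.125 × 0.25 = 1.281 in².
A_nv = (5.125 − 1.5·1.1875) × 0.25 = 0.8359 in².
A_nt = (1.375 − 0.5·1.1875) × 0.25 = 0.1953 in².
0.6 F_u A_nv = 32.6 kips; 0.6 F_y A_gv = 38.44 kips → shear rupture governs the shear term.
R_n = 32.6 + 1.0 × 65 × 0.1953 = 45.3 kips.
Allowable strength R_n/Ω = 45.3 / 2 = 22.6 kips.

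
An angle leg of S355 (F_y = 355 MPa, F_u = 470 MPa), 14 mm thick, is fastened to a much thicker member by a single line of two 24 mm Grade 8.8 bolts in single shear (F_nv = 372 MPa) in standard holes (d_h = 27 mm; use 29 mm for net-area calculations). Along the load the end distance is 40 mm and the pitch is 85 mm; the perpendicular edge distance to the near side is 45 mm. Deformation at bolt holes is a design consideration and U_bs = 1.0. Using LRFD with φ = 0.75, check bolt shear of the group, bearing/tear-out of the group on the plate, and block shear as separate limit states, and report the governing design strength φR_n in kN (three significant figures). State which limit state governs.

252 kN (bolt shear governs)

Bolt shear: A_b = π·24²/4 = 452.4 mm²; R_n = 372 × 452.4 × 2 × 1 / 1000 = 336.6 kN → 0.75 × 336.6 = 252 kN.
Bearing: edge l_c = 26.5, r_n = 209.2 kN; interior l_c = 58, r_n = 379 kN; R_n = 209.2 + 1·379 = 588.3 kN → 441 kN.
Block shear: A_gv = 1750, A_nv = 1141, A_nt = 427 mm²; R_n = min(0.6F_uA_nv, 0.6F_yA_gv) + U_bs·F_u·A_nt = 522.5 kN → 392 kN.
Bolt shear governs: 252 kN.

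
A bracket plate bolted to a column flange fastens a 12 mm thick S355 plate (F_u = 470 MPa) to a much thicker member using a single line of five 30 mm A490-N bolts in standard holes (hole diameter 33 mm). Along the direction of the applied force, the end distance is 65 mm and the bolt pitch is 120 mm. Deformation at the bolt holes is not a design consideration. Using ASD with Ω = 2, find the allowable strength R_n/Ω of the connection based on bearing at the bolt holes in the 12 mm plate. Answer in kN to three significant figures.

Per bolt r_n = 1.5 l_c t F_u ≤ 3.0 d t F_u; upper limit = 3.0 × 30 × 12 × 470 / 1000 = 507.6 kN.
Edge bolt: l_c = 65 − 33/2 = 48.5 mm → 1.5 × 48.5 × 12 × 470 / 1000 = 410.3 → r_n = 410.3 kN.
Interior bolts: l_c = 120 − 33 = 87 mm → 1.5 × 87 × 12 × 470 / 1000 = 736 → r_n = 507.6 kN.
R_n = 1 × 410.3 + 4 × 507.6 = 2441 kN.
Allowable strength R_n/Ω = 2441 / 2 = 1220 kN.

1220 kN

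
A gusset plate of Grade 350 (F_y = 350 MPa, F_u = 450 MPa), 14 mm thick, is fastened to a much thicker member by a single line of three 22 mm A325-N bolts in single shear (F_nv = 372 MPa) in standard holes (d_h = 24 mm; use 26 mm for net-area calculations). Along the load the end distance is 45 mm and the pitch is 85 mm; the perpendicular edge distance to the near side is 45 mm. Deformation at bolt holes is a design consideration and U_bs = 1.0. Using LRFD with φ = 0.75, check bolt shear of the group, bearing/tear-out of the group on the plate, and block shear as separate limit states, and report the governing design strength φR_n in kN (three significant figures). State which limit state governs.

318 kN (bolt shear governs)

Bolt shear: A_b = π·22²/4 = 380.1 mm²; R_n = 372 × 380.1 × 3 × 1 / 1000 = 424.2 kN → 0.75 × 424.2 = 318 kN.
Bearing: edge l_c = 33, r_n = 249.5 kN; interior l_c = 61, r_n = 332.6 kN; R_n = 249.5 + 2·332.6 = 914.8 kN → 686 kN.
Block shear: A_gv = 3010, A_nv = 2100, A_nt = 448 mm²; R_n = min(0.6F_uA_nv, 0.6F_yA_gv) + U_bs·F_u·A_nt = 768.6 kN → 576 kN.
Bolt shear governs: 318 kN.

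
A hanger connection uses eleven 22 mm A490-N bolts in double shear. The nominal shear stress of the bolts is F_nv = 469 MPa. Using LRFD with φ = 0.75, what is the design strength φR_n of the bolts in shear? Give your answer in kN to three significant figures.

A_b = π × 22² / 4 = 380.1 mm².
R_n = F_nv · A_b · n · n_s = 469 × 380.1 × 11 × 2 / 1000 = 3922 kN.
Design strength φR_n = 0.75 × 3922 = 2940 kN.

2940 kN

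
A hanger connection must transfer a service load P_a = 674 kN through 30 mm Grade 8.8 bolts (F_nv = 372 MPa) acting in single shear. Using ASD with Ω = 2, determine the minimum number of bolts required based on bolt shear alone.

6 bolts

A_b = π·30²/4 = 706.9 mm².
Per-bolt allowable strength R_n/Ω = 372 × 706.9 × 1 / 1000 / 2 = 131.5 kN.
n ≥ 674 / 131.5 = 5.126 → use 6 bolts.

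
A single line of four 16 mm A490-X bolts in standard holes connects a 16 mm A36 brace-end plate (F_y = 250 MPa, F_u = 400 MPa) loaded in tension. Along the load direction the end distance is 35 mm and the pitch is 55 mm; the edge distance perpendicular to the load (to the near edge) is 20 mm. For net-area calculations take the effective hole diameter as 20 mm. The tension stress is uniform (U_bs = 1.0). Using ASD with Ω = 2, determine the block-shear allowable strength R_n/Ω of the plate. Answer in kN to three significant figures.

272 kN

Shear plane L_v = 35 + 3·55 = 200 mm; A_gv = 200 × 16 = 3200 mm².
A_nv = (200 − 3.5·20) × 16 = 2080 mm².
A_nt = (20 − 0.5·20) × 16 = 160 mm².
0.6 F_u A_nv = 499.2 kN; 0.6 F_y A_gv = 480 kN → shear yielding governs the shear term.
R_n = 480 + 1.0 × 400 × 160 / 1000 = 544 kN.
Allowable strength R_n/Ω = 544 / 2 = 272 kN.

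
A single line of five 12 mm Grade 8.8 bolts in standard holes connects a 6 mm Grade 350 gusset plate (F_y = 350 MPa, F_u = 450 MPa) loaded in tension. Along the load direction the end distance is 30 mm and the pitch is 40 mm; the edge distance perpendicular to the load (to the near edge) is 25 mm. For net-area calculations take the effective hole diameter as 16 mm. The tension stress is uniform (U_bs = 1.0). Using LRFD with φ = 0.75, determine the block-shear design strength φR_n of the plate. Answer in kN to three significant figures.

Shear plane L_v = 30 + 4·40 = 190 mm; A_gv = 190 × 6 = 1140 mm².
A_nv = (190 − 4.5·16) × 6 = 708 mm².
A_nt = (25 − 0.5·16) × 6 = 102 mm².
0.6 F_u A_nv = 191.2 kN; 0.6 F_y A_gv = 239.4 kN → shear rupture governs the shear term.
R_n = 191.2 + 1.0 × 450 × 102 / 1000 = 237.1 kN.
Design strength φR_n = 0.75 × 237.1 = 178 kN.

178 kN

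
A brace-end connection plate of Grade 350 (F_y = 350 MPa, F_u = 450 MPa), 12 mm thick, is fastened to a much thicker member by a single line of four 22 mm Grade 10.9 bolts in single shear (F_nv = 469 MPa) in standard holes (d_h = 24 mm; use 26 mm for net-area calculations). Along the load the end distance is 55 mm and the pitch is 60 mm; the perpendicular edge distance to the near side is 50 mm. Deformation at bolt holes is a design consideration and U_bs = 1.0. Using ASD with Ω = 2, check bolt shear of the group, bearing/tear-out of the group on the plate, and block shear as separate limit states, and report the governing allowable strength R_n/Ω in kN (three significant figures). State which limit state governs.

Bolt shear: A_b = π·22²/4 = 380.1 mm²; R_n = 469 × 380.1 × 4 × 1 / 1000 = 713.1 kN → 713.1 / 2 = 357 kN.
Bearing: edge l_c = 43, r_n = 278.6 kN; interior l_c = 36, r_n = 233.3 kN; R_n = 278.6 + 3·233.3 = 978.5 kN → 489 kN.
Block shear: A_gv = 2820, A_nv = 1728, A_nt = 444 mm²; R_n = min(0.6F_uA_nv, 0.6F_yA_gv) + U_bs·F_u·A_nt = 666.4 kN → 333 kN.
Block shear governs: 333 kN.

333 kN (block shear governs)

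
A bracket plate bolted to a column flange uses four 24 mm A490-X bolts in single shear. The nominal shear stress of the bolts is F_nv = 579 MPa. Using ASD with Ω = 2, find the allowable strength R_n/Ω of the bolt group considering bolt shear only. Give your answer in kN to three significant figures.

524 kN

A_b = π × 24² / 4 = 452.4 mm².
R_n = F_nv · A_b · n · n_s = 579 × 452.4 × 4 × 1 / 1000 = 1048 kN.
Allowable strength R_n/Ω = 1048 / 2 = 524 kN.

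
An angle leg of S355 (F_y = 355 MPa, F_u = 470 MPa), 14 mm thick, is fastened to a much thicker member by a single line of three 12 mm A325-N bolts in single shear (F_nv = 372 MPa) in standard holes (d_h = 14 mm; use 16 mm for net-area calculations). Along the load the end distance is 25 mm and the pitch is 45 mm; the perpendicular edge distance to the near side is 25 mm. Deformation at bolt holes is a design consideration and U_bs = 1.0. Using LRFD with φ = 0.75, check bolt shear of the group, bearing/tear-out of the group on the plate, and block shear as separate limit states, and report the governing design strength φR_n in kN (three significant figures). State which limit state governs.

Bolt shear: A_b = π·12²/4 = 113.1 mm²; R_n = 372 × 113.1 × 3 × 1 / 1000 = 126.2 kN → 0.75 × 126.2 = 94.7 kN.
Bearing: edge l_c = 18, r_n = 142.1 kN; interior l_c = 31, r_n = 189.5 kN; R_n = 142.1 + 2·189.5 = 521.1 kN → 391 kN.
Block shear: A_gv = 1610, A_nv = 1050, A_nt = 238 mm²; R_n = min(0.6F_uA_nv, 0.6F_yA_gv) + U_bs·F_u·A_nt = 408 kN → 306 kN.
Bolt shear governs: 94.7 kN.

94.7 kN (bolt shear governs)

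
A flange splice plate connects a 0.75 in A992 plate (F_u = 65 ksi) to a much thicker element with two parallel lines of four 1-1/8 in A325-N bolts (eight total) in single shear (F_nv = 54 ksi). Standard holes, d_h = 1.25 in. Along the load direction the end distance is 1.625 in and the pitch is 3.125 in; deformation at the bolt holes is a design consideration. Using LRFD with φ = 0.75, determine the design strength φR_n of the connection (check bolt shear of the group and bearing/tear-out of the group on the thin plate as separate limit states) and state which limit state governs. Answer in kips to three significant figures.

322 kips (bolt shear governs)

Bolt shear: A_b = π·1.125²/4 = 0.994 in²; R_n = 54 × 0.994 × 8 × 1 = 429.4 kips → 0.75 × 429.4 = 322 kips.
Bearing (1.2 l_c t F_u ≤ 2.4 d t F_u): upper limit = 2.4·1.125·0.75·65 = 131.6 kips.
  Edge l_c = 1.625 − 1.25/2 = 1 → r_n = 58.5 kips; interior l_c = 3.125 − 1.25 = 1.875 → r_n = 109.7 kips.
  R_n,bearing = 2·58.5 + 6·109.7 = 775.1 kips → 0.75 × 775.1 = 581 kips.
Bolt shear governs: 322 kips.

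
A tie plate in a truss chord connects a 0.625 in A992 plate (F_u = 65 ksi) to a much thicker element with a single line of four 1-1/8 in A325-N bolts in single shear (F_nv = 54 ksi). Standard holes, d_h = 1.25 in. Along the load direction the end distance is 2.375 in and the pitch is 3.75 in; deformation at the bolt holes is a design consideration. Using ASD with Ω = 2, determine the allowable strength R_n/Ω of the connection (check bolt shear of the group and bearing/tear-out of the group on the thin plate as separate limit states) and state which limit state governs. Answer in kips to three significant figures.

107 kips (bolt shear governs)

Bolt shear: A_b = π·1.125²/4 = 0.994 in²; R_n = 54 × 0.994 × 4 × 1 = 214.7 kips → 214.7 / 2 = 107 kips.
Bearing (1.2 l_c t F_u ≤ 2.4 d t F_u): upper limit = 2.4·1.125·0.625·65 = 109.7 kips.
  Edge l_c = 2.375 − 1.25/2 = 1.75 → r_n = 85.31 kips; interior l_c = 3.75 − 1.25 = 2.5 → r_n = 109.7 kips.
  R_n,bearing = 1·85.31 + 3·109.7 = 414.4 kips → 414.4 / 2 = 207 kips.
Bolt shear governs: 107 kips.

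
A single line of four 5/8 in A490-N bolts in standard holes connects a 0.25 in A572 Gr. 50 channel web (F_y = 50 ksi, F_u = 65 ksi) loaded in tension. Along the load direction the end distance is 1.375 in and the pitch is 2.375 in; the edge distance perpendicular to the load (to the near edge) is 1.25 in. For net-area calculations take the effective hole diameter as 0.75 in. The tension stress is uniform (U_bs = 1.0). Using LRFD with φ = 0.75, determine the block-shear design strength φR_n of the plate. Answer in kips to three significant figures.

53.6 kips

Shear plane L_v = 1.375 + 3·2.375 = 8.5 in; A_gv = 8.5 × 0.25 = 2.125 in².
A_nv = (8.5 − 3.5·0.75) × 0.25 = 1.469 in².
A_nt = (1.25 − 0.5·0.75) × 0.25 = 0.2188 in².
0.6 F_u A_nv = 57.28 kips; 0.6 F_y A_gv = 63.75 kips → shear rupture governs the shear term.
R_n = 57.28 + 1.0 × 65 × 0.2188 = 71.5 kips.
Design strength φR_n = 0.75 × 71.5 = 53.6 kips.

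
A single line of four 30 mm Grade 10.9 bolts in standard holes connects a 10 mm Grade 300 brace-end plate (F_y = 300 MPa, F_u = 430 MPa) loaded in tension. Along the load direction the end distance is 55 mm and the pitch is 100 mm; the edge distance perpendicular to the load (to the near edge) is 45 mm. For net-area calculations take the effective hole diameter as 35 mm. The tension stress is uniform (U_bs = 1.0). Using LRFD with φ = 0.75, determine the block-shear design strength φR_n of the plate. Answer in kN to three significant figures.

Shear plane L_v = 55 + 3·100 = 355 mm; A_gv = 355 × 10 = 3550 mm².
A_nv = (355 − 3.5·35) × 10 = 2325 mm².
A_nt = (45 − 0.5·35) × 10 = 275 mm².
0.6 F_u A_nv = 599.9 kN; 0.6 F_y A_gv = 639 kN → shear rupture governs the shear term.
R_n = 599.9 + 1.0 × 430 × 275 / 1000 = 718.1 kN.
Design strength φR_n = 0.75 × 718.1 = 539 kN.

539 kN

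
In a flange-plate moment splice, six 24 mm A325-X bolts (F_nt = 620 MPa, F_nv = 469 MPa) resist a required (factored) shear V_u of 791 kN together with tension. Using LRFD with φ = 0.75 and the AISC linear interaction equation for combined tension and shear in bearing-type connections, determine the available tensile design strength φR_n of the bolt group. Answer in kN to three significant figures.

595 kN

A_b = π·24²/4 = 452.4 mm²; f_rv = 791 × 1000 / (6 × 452.4) = 291.4 MPa.
F'_nt = 1.3 F_nt − (F_nt / φF_nv) f_rv = 1.3·620 − (620/(0.75·469))·291.4 = 292.3 MPa, capped at F_nt → F'_nt = 292.3 MPa.
R_n = F'_nt · A_b · n = 292.3 × 452.4 × 6 / 1000 = 793.5 kN.
Design strength φR_n = 0.75 × 793.5 = 595 kN.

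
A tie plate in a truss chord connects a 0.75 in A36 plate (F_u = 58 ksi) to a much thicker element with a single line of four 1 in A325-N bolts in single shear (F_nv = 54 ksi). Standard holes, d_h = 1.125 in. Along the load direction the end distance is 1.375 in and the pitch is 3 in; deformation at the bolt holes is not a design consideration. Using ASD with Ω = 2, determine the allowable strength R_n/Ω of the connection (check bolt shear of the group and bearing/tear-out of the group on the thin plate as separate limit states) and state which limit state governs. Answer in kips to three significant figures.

Bolt shear: A_b = π·1²/4 = 0.7854 in²; R_n = 54 × 0.7854 × 4 × 1 = 169.6 kips → 169.6 / 2 = 84.8 kips.
Bearing (1.5 l_c t F_u ≤ 3.0 d t F_u): upper limit = 3.0·1·0.75·58 = 130.5 kips.
  Edge l_c = 1.375 − 1.125/2 = 0.8125 → r_n = 53.02 kips; interior l_c = 3 − 1.125 = 1.875 → r_n = 122.3 kips.
  R_n,bearing = 1·53.02 + 3·122.3 = 420 kips → 420 / 2 = 210 kips.
Bolt shear governs: 84.8 kips.

84.8 kips (bolt shear governs)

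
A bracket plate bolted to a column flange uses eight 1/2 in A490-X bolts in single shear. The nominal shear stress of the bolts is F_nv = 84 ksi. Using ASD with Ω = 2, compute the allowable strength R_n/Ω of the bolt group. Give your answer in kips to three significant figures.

A_b = π × 0.5² / 4 = 0.1963 in².
R_n = F_nv · A_b · n · n_s = 84 × 0.1963 × 8 × 1 = 131.9 kips.
Allowable strength R_n/Ω = 131.9 / 2 = 66 kips.

66 kips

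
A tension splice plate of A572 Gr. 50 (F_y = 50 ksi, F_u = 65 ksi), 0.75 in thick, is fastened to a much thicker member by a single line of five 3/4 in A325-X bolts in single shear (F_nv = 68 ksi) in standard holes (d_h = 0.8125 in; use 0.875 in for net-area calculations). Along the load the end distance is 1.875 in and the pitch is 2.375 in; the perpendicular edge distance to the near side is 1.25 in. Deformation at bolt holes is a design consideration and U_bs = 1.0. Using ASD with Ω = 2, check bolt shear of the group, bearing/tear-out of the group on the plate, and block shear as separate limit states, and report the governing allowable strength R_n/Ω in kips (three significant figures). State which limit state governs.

75.1 kips (bolt shear governs)

Bolt shear: A_b = π·0.75²/4 = 0.4418 in²; R_n = 68 × 0.4418 × 5 × 1 = 150.2 kips → 150.2 / 2 = 75.1 kips.
Bearing: edge l_c = 1.469, r_n = 85.92 kips; interior l_c = 1.562, r_n = 87.75 kips; R_n = 85.92 + 4·87.75 = 436.9 kips → 218 kips.
Block shear: A_gv = 8.531, A_nv = 5.578, A_nt = 0.6094 in²; R_n = min(0.6F_uA_nv, 0.6F_yA_gv) + U_bs·F_u·A_nt = 257.2 kips → 129 kips.
Bolt shear governs: 75.1 kips.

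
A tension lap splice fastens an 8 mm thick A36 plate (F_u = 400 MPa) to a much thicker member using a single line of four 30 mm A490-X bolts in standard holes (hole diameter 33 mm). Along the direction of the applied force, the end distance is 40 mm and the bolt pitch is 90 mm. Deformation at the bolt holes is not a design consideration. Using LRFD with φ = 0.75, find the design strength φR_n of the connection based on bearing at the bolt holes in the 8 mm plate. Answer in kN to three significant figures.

Per bolt r_n = 1.5 l_c t F_u ≤ 3.0 d t F_u; upper limit = 3.0 × 30 × 8 × 400 / 1000 = 288 kN.
Edge bolt: l_c = 40 − 33/2 = 23.5 mm → 1.5 × 23.5 × 8 × 400 / 1000 = 112.8 → r_n = 112.8 kN.
Interior bolts: l_c = 90 − 33 = 57 mm → 1.5 × 57 × 8 × 400 / 1000 = 273.6 → r_n = 273.6 kN.
R_n = 1 × 112.8 + 3 × 273.6 = 933.6 kN.
Design strength φR_n = 0.75 × 933.6 = 700 kN.

700 kN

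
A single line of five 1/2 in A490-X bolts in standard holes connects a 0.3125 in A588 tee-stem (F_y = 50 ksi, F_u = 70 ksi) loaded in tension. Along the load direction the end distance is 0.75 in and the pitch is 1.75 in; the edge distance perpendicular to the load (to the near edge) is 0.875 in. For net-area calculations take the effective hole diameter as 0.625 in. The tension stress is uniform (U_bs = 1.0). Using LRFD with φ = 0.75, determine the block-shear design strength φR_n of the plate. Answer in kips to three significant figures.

Shear plane L_v = 0.75 + 4·1.75 = 7.75 in; A_gv = 7.75 × 0.3125 = 2.422 in².
A_nv = (7.75 − 4.5·0.625) × 0.3125 = 1.543 in².
A_nt = (0.875 − 0.5·0.625) × 0.3125 = 0.1758 in².
0.6 F_u A_nv = 64.8 kips; 0.6 F_y A_gv = 72.66 kips → shear rupture governs the shear term.
R_n = 64.8 + 1.0 × 70 × 0.1758 = 77.11 kips.
Design strength φR_n = 0.75 × 77.11 = 57.8 kips.

57.8 kips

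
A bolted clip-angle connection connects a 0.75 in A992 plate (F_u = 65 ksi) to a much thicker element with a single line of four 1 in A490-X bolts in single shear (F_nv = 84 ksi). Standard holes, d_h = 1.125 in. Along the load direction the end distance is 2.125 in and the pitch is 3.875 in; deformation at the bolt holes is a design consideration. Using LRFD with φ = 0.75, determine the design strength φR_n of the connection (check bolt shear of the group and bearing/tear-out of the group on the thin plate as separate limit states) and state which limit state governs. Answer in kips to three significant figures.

Bolt shear: A_b = π·1²/4 = 0.7854 in²; R_n = 84 × 0.7854 × 4 × 1 = 263.9 kips → 0.75 × 263.9 = 198 kips.
Bearing (1.2 l_c t F_u ≤ 2.4 d t F_u): upper limit = 2.4·1·0.75·65 = 117 kips.
  Edge l_c = 2.125 − 1.125/2 = 1.562 → r_n = 91.41 kips; interior l_c = 3.875 − 1.125 = 2.75 → r_n = 117 kips.
  R_n,bearing = 1·91.41 + 3·117 = 442.4 kips → 0.75 × 442.4 = 332 kips.
Bolt shear governs: 198 kips.

198 kips (bolt shear governs)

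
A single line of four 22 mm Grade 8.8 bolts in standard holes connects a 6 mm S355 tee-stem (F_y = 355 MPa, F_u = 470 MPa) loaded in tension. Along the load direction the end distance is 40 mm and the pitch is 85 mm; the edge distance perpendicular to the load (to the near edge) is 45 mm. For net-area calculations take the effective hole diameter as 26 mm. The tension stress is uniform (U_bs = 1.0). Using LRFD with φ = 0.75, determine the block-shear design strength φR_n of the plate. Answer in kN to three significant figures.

Shear plane L_v = 40 + 3·85 = 295 mm; A_gv = 295 × 6 = 1770 mm².
A_nv = (295 − 3.5·26) × 6 = 1224 mm².
A_nt = (45 − 0.5·26) × 6 = 192 mm².
0.6 F_u A_nv = 345.2 kN; 0.6 F_y A_gv = 377 kN → shear rupture governs the shear term.
R_n = 345.2 + 1.0 × 470 × 192 / 1000 = 435.4 kN.
Design strength φR_n = 0.75 × 435.4 = 327 kN.

327 kN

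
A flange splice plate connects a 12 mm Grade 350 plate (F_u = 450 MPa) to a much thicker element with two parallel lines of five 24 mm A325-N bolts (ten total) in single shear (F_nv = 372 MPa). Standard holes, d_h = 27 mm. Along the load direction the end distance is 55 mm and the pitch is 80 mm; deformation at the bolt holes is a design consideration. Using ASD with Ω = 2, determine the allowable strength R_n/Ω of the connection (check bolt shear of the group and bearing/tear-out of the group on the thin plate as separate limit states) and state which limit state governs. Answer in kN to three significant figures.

Bolt shear: A_b = π·24²/4 = 452.4 mm²; R_n = 372 × 452.4 × 10 × 1 / 1000 = 1683 kN → 1683 / 2 = 841 kN.
Bearing (1.2 l_c t F_u ≤ 2.4 d t F_u): upper limit = 2.4·24·12·450 / 1000 = 311 kN.
  Edge l_c = 55 − 27/2 = 41.5 → r_n = 268.9 kN; interior l_c = 80 − 27 = 53 → r_n = 311 kN.
  R_n,bearing = 2·268.9 + 8·311 = 3026 kN → 3026 / 2 = 1510 kN.
Bolt shear governs: 841 kN.

841 kN (bolt shear governs)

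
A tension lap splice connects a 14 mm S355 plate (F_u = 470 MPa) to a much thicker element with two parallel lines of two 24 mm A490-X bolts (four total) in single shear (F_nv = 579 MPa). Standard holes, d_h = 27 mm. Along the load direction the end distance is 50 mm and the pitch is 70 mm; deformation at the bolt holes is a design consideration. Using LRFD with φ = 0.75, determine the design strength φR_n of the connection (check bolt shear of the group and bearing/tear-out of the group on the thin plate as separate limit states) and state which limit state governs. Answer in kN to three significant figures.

786 kN (bolt shear governs)

Bolt shear: A_b = π·24²/4 = 452.4 mm²; R_n = 579 × 452.4 × 4 × 1 / 1000 = 1048 kN → 0.75 × 1048 = 786 kN.
Bearing (1.2 l_c t F_u ≤ 2.4 d t F_u): upper limit = 2.4·24·14·470 / 1000 = 379 kN.
  Edge l_c = 50 − 27/2 = 36.5 → r_n = 288.2 kN; interior l_c = 70 − 27 = 43 → r_n = 339.5 kN.
  R_n,bearing = 2·288.2 + 2·339.5 = 1255 kN → 0.75 × 1255 = 942 kN.
Bolt shear governs: 786 kN.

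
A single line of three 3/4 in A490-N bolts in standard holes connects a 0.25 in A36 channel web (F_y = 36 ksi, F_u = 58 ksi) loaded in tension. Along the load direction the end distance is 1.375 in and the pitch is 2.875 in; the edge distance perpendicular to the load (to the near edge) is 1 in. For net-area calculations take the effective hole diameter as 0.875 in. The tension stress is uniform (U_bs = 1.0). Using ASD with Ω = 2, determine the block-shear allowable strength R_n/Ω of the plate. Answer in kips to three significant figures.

23.3 kips

Shear plane L_v = 1.375 + 2·2.875 = 7.125 in; A_gv = 7.125 × 0.25 = 1.781 in².
A_nv = (7.125 − 2.5·0.875) × 0.25 = 1.234 in².
A_nt = (1 − 0.5·0.875) × 0.25 = 0.1406 in².
0.6 F_u A_nv = 42.96 kips; 0.6 F_y A_gv = 38.47 kips → shear yielding governs the shear term.
R_n = 38.47 + 1.0 × 58 × 0.1406 = 46.63 kips.
Allowable strength R_n/Ω = 46.63 / 2 = 23.3 kips.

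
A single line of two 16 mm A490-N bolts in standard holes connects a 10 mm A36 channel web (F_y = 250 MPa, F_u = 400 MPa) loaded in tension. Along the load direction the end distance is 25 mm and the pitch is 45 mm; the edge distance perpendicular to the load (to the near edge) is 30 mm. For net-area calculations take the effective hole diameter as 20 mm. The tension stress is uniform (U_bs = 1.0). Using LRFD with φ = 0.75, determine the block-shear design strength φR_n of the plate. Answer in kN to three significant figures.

132 kN

Shear plane L_v = 25 + 1·45 = 70 mm; A_gv = 70 × 10 = 700 mm².
A_nv = (70 − 1.5·20) × 10 = 400 mm².
A_nt = (30 − 0.5·20) × 10 = 200 mm².
0.6 F_u A_nv = 96 kN; 0.6 F_y A_gv = 105 kN → shear rupture governs the shear term.
R_n = 96 + 1.0 × 400 × 200 / 1000 = 176 kN.
Design strength φR_n = 0.75 × 176 = 132 kN.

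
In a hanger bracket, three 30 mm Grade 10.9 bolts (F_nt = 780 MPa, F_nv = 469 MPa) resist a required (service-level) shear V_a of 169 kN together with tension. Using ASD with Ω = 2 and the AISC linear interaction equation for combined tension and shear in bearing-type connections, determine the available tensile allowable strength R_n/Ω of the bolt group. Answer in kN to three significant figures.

794 kN

A_b = π·30²/4 = 706.9 mm²; f_rv = 169 × 1000 / (3 × 706.9) = 79.7 MPa.
F'_nt = 1.3 F_nt − (Ω F_nt / F_nv) f_rv = 1.3·780 − (2·780/469)·79.7 = 748.9 MPa, capped at F_nt → F'_nt = 748.9 MPa.
R_n = F'_nt · A_b · n = 748.9 × 706.9 × 3 / 1000 = 1588 kN.
Allowable strength R_n/Ω = 1588 / 2 = 794 kN.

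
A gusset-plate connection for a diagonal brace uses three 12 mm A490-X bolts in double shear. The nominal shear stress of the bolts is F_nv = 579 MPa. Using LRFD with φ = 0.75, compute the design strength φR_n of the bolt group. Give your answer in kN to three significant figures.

A_b = π × 12² / 4 = 113.1 mm².
R_n = F_nv · A_b · n · n_s = 579 × 113.1 × 3 × 2 / 1000 = 392.9 kN.
Design strength φR_n = 0.75 × 392.9 = 295 kN.

295 kN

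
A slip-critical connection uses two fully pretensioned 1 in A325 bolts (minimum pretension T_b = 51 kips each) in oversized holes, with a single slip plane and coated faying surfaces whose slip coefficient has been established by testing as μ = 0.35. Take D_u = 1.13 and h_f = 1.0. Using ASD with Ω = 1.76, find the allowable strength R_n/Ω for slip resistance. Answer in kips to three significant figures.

R_n = μ · D_u · h_f · T_b · n_s · n_b = 0.35 × 1.13 × 1.0 × 51 × 1 × 2 = 40.34 kips.
Allowable strength R_n/Ω = 40.34 / 1.76 = 22.9 kips.

22.9 kips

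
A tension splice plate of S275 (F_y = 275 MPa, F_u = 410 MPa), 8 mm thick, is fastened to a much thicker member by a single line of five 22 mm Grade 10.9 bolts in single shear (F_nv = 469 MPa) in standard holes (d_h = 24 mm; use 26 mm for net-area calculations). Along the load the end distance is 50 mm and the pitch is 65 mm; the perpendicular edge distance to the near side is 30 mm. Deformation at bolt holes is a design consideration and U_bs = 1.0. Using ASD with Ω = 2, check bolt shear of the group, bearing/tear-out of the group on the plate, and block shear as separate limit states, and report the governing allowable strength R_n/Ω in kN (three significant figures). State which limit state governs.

218 kN (block shear governs)

Bolt shear: A_b = π·22²/4 = 380.1 mm²; R_n = 469 × 380.1 × 5 × 1 / 1000 = 891.4 kN → 891.4 / 2 = 446 kN.
Bearing: edge l_c = 38, r_n = 149.6 kN; interior l_c = 41, r_n = 161.4 kN; R_n = 149.6 + 4·161.4 = 795.1 kN → 398 kN.
Block shear: A_gv = 2480, A_nv = 1544, A_nt = 136 mm²; R_n = min(0.6F_uA_nv, 0.6F_yA_gv) + U_bs·F_u·A_nt = 435.6 kN → 218 kN.
Block shear governs: 218 kN.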